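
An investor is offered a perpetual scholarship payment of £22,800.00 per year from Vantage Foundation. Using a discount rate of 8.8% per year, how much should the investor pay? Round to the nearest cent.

Level perpetuity: PV = C / r = £22,800.00 / 0.088 = £259,090.91

£259090.91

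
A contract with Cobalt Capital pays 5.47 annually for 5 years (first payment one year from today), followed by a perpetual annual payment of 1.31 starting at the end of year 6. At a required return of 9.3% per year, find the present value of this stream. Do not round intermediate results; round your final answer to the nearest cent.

PV of 5-year annuity: 5.47 × [1 − (1+0.093)^−5] / 0.093 = 21.11180
Perpetuity value at year 5: 1.31 / 0.093 = 14.08602
PV of perpetuity: 14.08602 / (1+0.093)^5 = 9.03000
Total PV = 21.11180 + 9.03000 = 30.14180

30.14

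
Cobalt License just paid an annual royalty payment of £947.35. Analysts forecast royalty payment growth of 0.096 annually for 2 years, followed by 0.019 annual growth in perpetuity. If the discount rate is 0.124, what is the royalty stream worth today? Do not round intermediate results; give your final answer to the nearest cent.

D_1 = 1038.29560
D_2 = 1137.97198
Terminal value at year 2: TV = D_2×(1+g_2)/(r−g_2) = 1159.59345/0.105 = 11043.74710
P_0 = D_1/(1+r)^1 + D_2/(1+r)^2 + TV/(1+r)^2
    = 923.75053 + 900.73895 + 8741.45709 = 10565.94658

£10565.95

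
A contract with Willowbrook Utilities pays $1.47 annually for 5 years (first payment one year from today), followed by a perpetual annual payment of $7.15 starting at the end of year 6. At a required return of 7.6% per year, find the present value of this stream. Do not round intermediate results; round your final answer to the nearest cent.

$71.16

PV of 5-year annuity: $1.47 × [1 − (1+0.076)^−5] / 0.076 = 5.93169
Perpetuity value at year 5: $7.15 / 0.076 = 94.07895
PV of perpetuity: 94.07895 / (1+0.076)^5 = 65.22755
Total PV = 5.93169 + 65.22755 = 71.15924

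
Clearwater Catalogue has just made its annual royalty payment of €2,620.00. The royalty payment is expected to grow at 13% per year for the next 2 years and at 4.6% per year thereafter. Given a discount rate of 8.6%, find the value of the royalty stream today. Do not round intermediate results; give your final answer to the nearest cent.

€79739.92

D_1 = 2960.60000
D_2 = 3345.47800
Terminal value at year 2: TV = D_2×(1+g_2)/(r−g_2) = 3499.36999/0.04 = 87484.24970
P_0 = D_1/(1+r)^1 + D_2/(1+r)^2 + TV/(1+r)^2
    = 2726.15101 + 2836.60280 + 74177.16331 = 79739.91713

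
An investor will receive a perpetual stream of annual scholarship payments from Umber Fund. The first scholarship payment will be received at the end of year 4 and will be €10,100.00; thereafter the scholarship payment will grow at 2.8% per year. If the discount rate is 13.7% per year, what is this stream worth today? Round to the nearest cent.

Value at end of year 3: C₁ / (r − g) = €10,100.00 / (0.137 − 0.028) = €92,660.5505
Discount to today: PV = €92,660.5505 / (1 + 0.137)^3 = €92,660.5505 / 1.469878 = €63,039.60

€63039.60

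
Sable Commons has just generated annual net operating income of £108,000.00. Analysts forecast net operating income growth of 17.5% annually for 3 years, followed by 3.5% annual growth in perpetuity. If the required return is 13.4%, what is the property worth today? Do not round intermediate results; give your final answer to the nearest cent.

D_1 = 126900.00000
D_2 = 149107.50000
D_3 = 175201.31250
Terminal value at year 3: TV = D_3×(1+g_2)/(r−g_2) = 181333.35844/0.099 = 1831650.08523
P_0 = D_1/(1+r)^1 + D_2/(1+r)^2 + D_3/(1+r)^3 + TV/(1+r)^3
    = 111904.76190 + 115950.70127 + 120142.92239 + 1256039.64317 = 1604038.02873

£1604038.03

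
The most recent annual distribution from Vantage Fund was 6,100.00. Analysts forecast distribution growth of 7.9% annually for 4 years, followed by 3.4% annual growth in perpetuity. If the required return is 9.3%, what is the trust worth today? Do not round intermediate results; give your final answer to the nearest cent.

125160.74

D_1 = 6581.90000
D_2 = 7101.87010
D_3 = 7662.91784
D_4 = 8268.28835
Terminal value at year 4: TV = D_4×(1+g_2)/(r−g_2) = 8549.41015/0.059 = 144905.25679
P_0 = D_1/(1+r)^1 + D_2/(1+r)^2 + D_3/(1+r)^3 + D_4/(1+r)^4 + TV/(1+r)^4
    = 6021.86642 + 5944.73364 + 5868.58884 + 5793.41936 + 101532.12904 = 125160.73730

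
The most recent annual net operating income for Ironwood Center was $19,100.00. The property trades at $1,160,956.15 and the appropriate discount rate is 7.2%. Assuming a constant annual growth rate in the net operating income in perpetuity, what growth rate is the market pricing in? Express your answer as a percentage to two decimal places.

P = D₀(1+g)/(r−g) ⇒ P(r−g) = D₀(1+g) ⇒ g(P+D₀) = P·r − D₀
g = (P·r − D₀)/(P + D₀) = ($1,160,956.15×0.072 − $19,100.00) / ($1,160,956.15 + $19,100.00) = 0.054649

5.46%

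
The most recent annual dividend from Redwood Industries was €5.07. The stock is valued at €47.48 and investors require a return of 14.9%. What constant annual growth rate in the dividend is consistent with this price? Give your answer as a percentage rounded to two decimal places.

3.81%

P = D₀(1+g)/(r−g) ⇒ P(r−g) = D₀(1+g) ⇒ g(P+D₀) = P·r − D₀
g = (P·r − D₀)/(P + D₀) = (€47.48×0.149 − €5.07) / (€47.48 + €5.07) = 0.038145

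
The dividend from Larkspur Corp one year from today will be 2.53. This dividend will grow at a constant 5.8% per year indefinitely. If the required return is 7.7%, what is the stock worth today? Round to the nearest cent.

Growing perpetuity: P = D₁ / (r − g) = 2.5300 / (0.077 − 0.058) = 133.16

133.16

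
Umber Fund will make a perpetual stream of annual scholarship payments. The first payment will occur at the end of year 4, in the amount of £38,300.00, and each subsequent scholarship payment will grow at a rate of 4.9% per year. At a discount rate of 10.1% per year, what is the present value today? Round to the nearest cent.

£551865.79

Value at end of year 3: C₁ / (r − g) = £38,300.00 / (0.101 − 0.049) = £736,538.4615
Discount to today: PV = £736,538.4615 / (1 + 0.101)^3 = £736,538.4615 / 1.334633 = £551,865.79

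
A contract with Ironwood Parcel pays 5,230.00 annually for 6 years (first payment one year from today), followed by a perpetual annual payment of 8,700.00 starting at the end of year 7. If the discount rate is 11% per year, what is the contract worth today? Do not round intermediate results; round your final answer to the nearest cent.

PV of 6-year annuity: 5,230.00 × [1 − (1+0.11)^−6] / 0.11 = 22125.71298
Perpetuity value at year 6: 8,700.00 / 0.11 = 79090.90909
PV of perpetuity: 79090.90909 / (1+0.11)^6 = 42285.22976
Total PV = 22125.71298 + 42285.22976 = 64410.94274

64410.94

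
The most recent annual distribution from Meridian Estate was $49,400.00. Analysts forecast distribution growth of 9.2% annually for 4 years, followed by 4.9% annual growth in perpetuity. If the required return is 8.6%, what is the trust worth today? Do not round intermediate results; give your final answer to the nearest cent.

$1632110.14

D_1 = 53944.80000
D_2 = 58907.72160
D_3 = 64327.23199
D_4 = 70245.33733
Terminal value at year 4: TV = D_4×(1+g_2)/(r−g_2) = 73687.35886/0.037 = 1991550.23944
P_0 = D_1/(1+r)^1 + D_2/(1+r)^2 + D_3/(1+r)^3 + D_4/(1+r)^4 + TV/(1+r)^4
    = 49672.92818 + 49947.36424 + 50223.31653 + 50500.79342 + 1431765.73776 = 1632110.14014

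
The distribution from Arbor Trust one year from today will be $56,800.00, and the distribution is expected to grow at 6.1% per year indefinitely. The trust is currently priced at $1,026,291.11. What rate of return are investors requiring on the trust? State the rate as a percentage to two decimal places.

P = D₁/(r − g) ⇒ r = D₁/P + g = $56,800.0000/$1,026,291.11 + 0.061 = 0.055345 + 0.061 = 0.116345

11.63%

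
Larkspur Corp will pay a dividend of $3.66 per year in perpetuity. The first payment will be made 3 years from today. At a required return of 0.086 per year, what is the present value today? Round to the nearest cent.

$36.08

Value at end of year 2: C / r = $3.66 / 0.086 = $42.5581
Discount to today: PV = $42.5581 / (1 + 0.086)^2 = $42.5581 / 1.179396 = $36.08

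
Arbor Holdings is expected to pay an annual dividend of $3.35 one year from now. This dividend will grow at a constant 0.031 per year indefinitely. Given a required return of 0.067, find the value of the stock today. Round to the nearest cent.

$93.06

Growing perpetuity: P = D₁ / (r − g) = $3.3500 / (0.067 − 0.031) = $93.06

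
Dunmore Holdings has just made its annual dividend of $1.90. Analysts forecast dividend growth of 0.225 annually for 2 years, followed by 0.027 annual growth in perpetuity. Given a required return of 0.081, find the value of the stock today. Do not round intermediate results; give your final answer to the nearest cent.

$51.00

D_1 = 2.32750
D_2 = 2.85119
Terminal value at year 2: TV = D_2×(1+g_2)/(r−g_2) = 2.92817/0.054 = 54.22536
P_0 = D_1/(1+r)^1 + D_2/(1+r)^2 + TV/(1+r)^2
    = 2.15310 + 2.43991 + 46.40354 = 50.99655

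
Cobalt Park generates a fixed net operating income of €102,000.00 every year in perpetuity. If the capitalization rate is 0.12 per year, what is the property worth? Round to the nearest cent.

€850000.00

Level perpetuity: PV = C / r = €102,000.00 / 0.12 = €850,000.00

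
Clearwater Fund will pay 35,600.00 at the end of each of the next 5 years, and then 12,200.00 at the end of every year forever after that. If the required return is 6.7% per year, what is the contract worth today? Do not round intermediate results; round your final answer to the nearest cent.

278809.81

PV of 5-year annuity: 35,600.00 × [1 − (1+0.067)^−5] / 0.067 = 147147.05429
Perpetuity value at year 5: 12,200.00 / 0.067 = 182089.55224
PV of perpetuity: 182089.55224 / (1+0.067)^5 = 131662.75274
Total PV = 147147.05429 + 131662.75274 = 278809.80702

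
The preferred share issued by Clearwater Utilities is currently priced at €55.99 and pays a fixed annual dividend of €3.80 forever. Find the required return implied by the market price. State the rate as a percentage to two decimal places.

6.79%

P = C/r ⇒ r = C/P = €3.80/€55.99 = 0.067869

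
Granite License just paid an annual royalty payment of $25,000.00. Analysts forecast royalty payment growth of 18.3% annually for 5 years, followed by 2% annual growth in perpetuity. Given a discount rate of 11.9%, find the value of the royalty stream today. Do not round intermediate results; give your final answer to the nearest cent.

$488311.18

D_1 = 29575.00000
D_2 = 34987.22500
D_3 = 41389.88718
D_4 = 48964.23653
D_5 = 57924.69181
Terminal value at year 5: TV = D_5×(1+g_2)/(r−g_2) = 59083.18565/0.099 = 596799.85504
P_0 = D_1/(1+r)^1 + D_2/(1+r)^2 + D_3/(1+r)^3 + D_4/(1+r)^4 + D_5/(1+r)^5 + TV/(1+r)^5
    = 26429.84808 + 27941.47478 + 29539.55734 + 31229.04051 + 33015.15185 + 340156.11002 = 488311.18258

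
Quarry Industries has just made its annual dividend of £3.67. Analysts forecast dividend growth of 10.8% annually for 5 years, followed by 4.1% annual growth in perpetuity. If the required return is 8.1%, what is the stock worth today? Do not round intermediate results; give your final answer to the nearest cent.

£127.82

D_1 = 4.06636
D_2 = 4.50553
D_3 = 4.99212
D_4 = 5.53127
D_5 = 6.12865
Terminal value at year 5: TV = D_5×(1+g_2)/(r−g_2) = 6.37993/0.04 = 159.49813
P_0 = D_1/(1+r)^1 + D_2/(1+r)^2 + D_3/(1+r)^3 + D_4/(1+r)^4 + D_5/(1+r)^5 + TV/(1+r)^5
    = 3.76167 + 3.85562 + 3.95192 + 4.05063 + 4.15180 + 108.05059 = 127.82222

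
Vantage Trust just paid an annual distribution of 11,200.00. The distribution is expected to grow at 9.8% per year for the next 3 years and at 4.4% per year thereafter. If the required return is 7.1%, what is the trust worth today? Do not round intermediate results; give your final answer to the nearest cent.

D_1 = 12297.60000
D_2 = 13502.76480
D_3 = 14826.03575
Terminal value at year 3: TV = D_3×(1+g_2)/(r−g_2) = 15478.38132/0.027 = 573273.38235
P_0 = D_1/(1+r)^1 + D_2/(1+r)^2 + D_3/(1+r)^3 + TV/(1+r)^3
    = 11482.35294 + 11771.82402 + 12068.59270 + 466652.25093 = 501975.02060

501975.02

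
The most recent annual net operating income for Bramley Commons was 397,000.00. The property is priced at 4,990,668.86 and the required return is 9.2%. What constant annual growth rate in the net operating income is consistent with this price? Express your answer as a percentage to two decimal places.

1.15%

P = D₀(1+g)/(r−g) ⇒ P(r−g) = D₀(1+g) ⇒ g(P+D₀) = P·r − D₀
g = (P·r − D₀)/(P + D₀) = (4,990,668.86×0.092 − 397,000.00) / (4,990,668.86 + 397,000.00) = 0.011534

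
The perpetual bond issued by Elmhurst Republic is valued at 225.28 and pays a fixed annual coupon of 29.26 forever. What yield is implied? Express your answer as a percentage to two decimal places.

P = C/r ⇒ r = C/P = 29.26/225.28 = 0.129883

12.99%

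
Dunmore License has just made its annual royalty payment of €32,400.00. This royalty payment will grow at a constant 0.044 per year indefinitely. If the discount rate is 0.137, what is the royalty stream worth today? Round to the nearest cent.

€363716.13

D₁ = D₀ × (1 + g) = €32,400.00 × 1.044 = €33,825.6000
Growing perpetuity: P = D₁ / (r − g) = €33,825.6000 / (0.137 − 0.044) = €363,716.13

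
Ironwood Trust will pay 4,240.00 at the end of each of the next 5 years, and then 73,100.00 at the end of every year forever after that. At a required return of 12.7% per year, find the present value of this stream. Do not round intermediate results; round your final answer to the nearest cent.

331610.60

PV of 5-year annuity: 4,240.00 × [1 − (1+0.127)^−5] / 0.127 = 15022.87239
Perpetuity value at year 5: 73,100.00 / 0.127 = 575590.55118
PV of perpetuity: 575590.55118 / (1+0.127)^5 = 316587.72773
Total PV = 15022.87239 + 316587.72773 = 331610.60011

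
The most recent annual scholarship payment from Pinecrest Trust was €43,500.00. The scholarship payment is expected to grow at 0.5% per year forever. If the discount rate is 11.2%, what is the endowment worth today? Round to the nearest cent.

€408574.77

D₁ = D₀ × (1 + g) = €43,500.00 × 1.005 = €43,717.5000
Growing perpetuity: P = D₁ / (r − g) = €43,717.5000 / (0.112 − 0.005) = €408,574.77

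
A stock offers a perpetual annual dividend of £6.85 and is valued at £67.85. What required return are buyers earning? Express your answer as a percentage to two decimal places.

P = C/r ⇒ r = C/P = £6.85/£67.85 = 0.100958

10.10%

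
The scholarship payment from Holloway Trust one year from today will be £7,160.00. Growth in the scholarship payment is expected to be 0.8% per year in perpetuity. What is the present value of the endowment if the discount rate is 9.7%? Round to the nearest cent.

£80449.44

Growing perpetuity: P = D₁ / (r − g) = £7,160.0000 / (0.097 − 0.008) = £80,449.44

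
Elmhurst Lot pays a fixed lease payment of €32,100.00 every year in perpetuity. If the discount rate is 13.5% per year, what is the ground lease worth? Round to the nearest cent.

€237777.78

Level perpetuity: PV = C / r = €32,100.00 / 0.135 = €237,777.78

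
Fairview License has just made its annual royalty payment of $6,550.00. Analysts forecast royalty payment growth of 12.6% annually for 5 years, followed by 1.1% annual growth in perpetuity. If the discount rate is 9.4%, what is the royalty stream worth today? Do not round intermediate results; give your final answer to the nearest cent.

D_1 = 7375.30000
D_2 = 8304.58780
D_3 = 9350.96586
D_4 = 10529.18756
D_5 = 11855.86519
Terminal value at year 5: TV = D_5×(1+g_2)/(r−g_2) = 11986.27971/0.083 = 144413.00857
P_0 = D_1/(1+r)^1 + D_2/(1+r)^2 + D_3/(1+r)^3 + D_4/(1+r)^4 + D_5/(1+r)^5 + TV/(1+r)^5
    = 6741.59049 + 6938.78510 + 7141.74773 + 7350.64712 + 7565.65690 + 92155.17025 = 127893.59760

$127893.60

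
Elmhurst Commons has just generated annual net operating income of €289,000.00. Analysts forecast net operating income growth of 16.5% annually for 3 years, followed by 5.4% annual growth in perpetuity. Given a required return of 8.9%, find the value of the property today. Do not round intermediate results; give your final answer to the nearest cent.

D_1 = 336685.00000
D_2 = 392238.02500
D_3 = 456957.29913
Terminal value at year 3: TV = D_3×(1+g_2)/(r−g_2) = 481632.99328/0.035 = 13760942.66508
P_0 = D_1/(1+r)^1 + D_2/(1+r)^2 + D_3/(1+r)^3 + TV/(1+r)^3
    = 309168.96235 + 330745.49232 + 353827.82236 + 10655272.13635 = 11649014.41339

€11649014.41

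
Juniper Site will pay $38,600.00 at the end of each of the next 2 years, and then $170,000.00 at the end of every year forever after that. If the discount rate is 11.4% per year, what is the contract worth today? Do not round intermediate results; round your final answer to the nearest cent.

$1267392.05

PV of 2-year annuity: $38,600.00 × [1 − (1+0.114)^−2] / 0.114 = 65753.95892
Perpetuity value at year 2: $170,000.00 / 0.114 = 1491228.07018
PV of perpetuity: 1491228.07018 / (1+0.114)^2 = 1201638.09567
Total PV = 65753.95892 + 1201638.09567 = 1267392.05459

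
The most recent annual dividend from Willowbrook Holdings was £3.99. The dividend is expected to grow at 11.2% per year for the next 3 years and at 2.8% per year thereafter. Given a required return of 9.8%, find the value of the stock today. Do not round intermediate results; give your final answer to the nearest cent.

£73.14

D_1 = 4.43688
D_2 = 4.93381
D_3 = 5.48640
Terminal value at year 3: TV = D_3×(1+g_2)/(r−g_2) = 5.64002/0.07 = 80.57166
P_0 = D_1/(1+r)^1 + D_2/(1+r)^2 + D_3/(1+r)^3 + TV/(1+r)^3
    = 4.04087 + 4.09240 + 4.14458 + 60.86608 = 73.14393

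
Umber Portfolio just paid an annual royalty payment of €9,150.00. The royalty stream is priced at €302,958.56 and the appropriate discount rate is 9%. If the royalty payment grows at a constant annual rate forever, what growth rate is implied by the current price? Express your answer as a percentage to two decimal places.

P = D₀(1+g)/(r−g) ⇒ P(r−g) = D₀(1+g) ⇒ g(P+D₀) = P·r − D₀
g = (P·r − D₀)/(P + D₀) = (€302,958.56×0.09 − €9,150.00) / (€302,958.56 + €9,150.00) = 0.058045

5.80%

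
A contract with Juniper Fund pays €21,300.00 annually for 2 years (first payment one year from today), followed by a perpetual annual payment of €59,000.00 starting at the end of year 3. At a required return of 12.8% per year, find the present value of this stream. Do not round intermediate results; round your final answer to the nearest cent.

€397886.09

PV of 2-year annuity: €21,300.00 × [1 − (1+0.128)^−2] / 0.128 = 35623.20809
Perpetuity value at year 2: €59,000.00 / 0.128 = 460937.50000
PV of perpetuity: 460937.50000 / (1+0.128)^2 = 362262.88605
Total PV = 35623.20809 + 362262.88605 = 397886.09414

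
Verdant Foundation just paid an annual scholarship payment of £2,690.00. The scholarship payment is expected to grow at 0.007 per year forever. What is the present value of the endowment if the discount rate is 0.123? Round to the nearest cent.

D₁ = D₀ × (1 + g) = £2,690.00 × 1.007 = £2,708.8300
Growing perpetuity: P = D₁ / (r − g) = £2,708.8300 / (0.123 − 0.007) = £23,351.98

£23351.98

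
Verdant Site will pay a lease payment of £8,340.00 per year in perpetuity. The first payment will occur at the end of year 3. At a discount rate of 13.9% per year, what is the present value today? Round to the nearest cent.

Value at end of year 2: C / r = £8,340.00 / 0.139 = £60,000.0000
Discount to today: PV = £60,000.0000 / (1 + 0.139)^2 = £60,000.0000 / 1.297321 = £46,249.15

£46249.15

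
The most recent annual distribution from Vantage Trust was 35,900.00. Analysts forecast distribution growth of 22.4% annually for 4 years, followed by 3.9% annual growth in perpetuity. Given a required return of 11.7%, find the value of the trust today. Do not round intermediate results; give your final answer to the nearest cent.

D_1 = 43941.60000
D_2 = 53784.51840
D_3 = 65832.25052
D_4 = 80578.67464
Terminal value at year 4: TV = D_4×(1+g_2)/(r−g_2) = 83721.24295/0.078 = 1073349.26858
P_0 = D_1/(1+r)^1 + D_2/(1+r)^2 + D_3/(1+r)^3 + D_4/(1+r)^4 + TV/(1+r)^4
    = 39338.94360 + 43107.31152 + 47236.66007 + 51761.56842 + 689490.63575 = 870935.11935

870935.12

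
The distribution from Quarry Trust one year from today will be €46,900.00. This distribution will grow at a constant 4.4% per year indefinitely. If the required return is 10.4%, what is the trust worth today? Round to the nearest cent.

€781666.67

Growing perpetuity: P = D₁ / (r − g) = €46,900.0000 / (0.104 − 0.044) = €781,666.67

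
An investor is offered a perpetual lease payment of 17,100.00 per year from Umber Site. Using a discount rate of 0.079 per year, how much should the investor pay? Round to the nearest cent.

216455.70

Level perpetuity: PV = C / r = 17,100.00 / 0.079 = 216,455.70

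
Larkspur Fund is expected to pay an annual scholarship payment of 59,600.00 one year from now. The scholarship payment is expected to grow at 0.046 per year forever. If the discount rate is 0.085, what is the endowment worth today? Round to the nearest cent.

1528205.13

Growing perpetuity: P = D₁ / (r − g) = 59,600.0000 / (0.085 − 0.046) = 1,528,205.13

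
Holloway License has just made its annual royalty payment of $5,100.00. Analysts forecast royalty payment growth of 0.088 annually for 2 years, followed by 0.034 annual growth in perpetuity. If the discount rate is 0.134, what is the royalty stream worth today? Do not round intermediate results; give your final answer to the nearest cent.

$58130.29

D_1 = 5548.80000
D_2 = 6037.09440
Terminal value at year 2: TV = D_2×(1+g_2)/(r−g_2) = 6242.35561/0.1 = 62423.55610
P_0 = D_1/(1+r)^1 + D_2/(1+r)^2 + TV/(1+r)^2
    = 4893.12169 + 4694.63528 + 48542.52875 = 58130.28571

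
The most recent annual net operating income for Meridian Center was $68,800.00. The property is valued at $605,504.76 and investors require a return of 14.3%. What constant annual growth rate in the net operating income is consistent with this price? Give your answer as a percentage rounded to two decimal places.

2.64%

P = D₀(1+g)/(r−g) ⇒ P(r−g) = D₀(1+g) ⇒ g(P+D₀) = P·r − D₀
g = (P·r − D₀)/(P + D₀) = ($605,504.76×0.143 − $68,800.00) / ($605,504.76 + $68,800.00) = 0.026379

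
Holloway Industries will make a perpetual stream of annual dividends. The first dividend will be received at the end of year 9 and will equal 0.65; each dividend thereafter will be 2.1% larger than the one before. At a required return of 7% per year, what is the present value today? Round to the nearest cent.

7.72

Value at end of year 8: C₁ / (r − g) = 0.65 / (0.07 − 0.021) = 13.2653
Discount to today: PV = 13.2653 / (1 + 0.07)^8 = 13.2653 / 1.718186 = 7.72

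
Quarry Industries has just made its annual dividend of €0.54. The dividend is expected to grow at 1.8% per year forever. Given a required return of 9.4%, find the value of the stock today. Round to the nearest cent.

D₁ = D₀ × (1 + g) = €0.54 × 1.018 = €0.5497
Growing perpetuity: P = D₁ / (r − g) = €0.5497 / (0.094 − 0.018) = €7.23

€7.23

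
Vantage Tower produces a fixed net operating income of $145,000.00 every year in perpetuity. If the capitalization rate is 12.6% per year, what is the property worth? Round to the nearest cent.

$1150793.65

Level perpetuity: PV = C / r = $145,000.00 / 0.126 = $1,150,793.65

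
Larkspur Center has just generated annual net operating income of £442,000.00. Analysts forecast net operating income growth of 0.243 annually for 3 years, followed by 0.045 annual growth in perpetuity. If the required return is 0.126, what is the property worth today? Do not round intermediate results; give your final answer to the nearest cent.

£9292143.64

D_1 = 549406.00000
D_2 = 682911.65800
D_3 = 848859.19089
Terminal value at year 3: TV = D_3×(1+g_2)/(r−g_2) = 887057.85448/0.081 = 10951331.53684
P_0 = D_1/(1+r)^1 + D_2/(1+r)^2 + D_3/(1+r)^3 + TV/(1+r)^3
    = 487927.17584 + 538626.53603 + 594593.94697 + 7670995.98253 = 9292143.64138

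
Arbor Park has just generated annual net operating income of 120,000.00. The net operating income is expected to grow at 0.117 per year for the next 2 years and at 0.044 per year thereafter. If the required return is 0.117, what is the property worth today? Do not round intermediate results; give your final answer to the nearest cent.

1956164.38

D_1 = 134040.00000
D_2 = 149722.68000
Terminal value at year 2: TV = D_2×(1+g_2)/(r−g_2) = 156310.47792/0.073 = 2141239.42356
P_0 = D_1/(1+r)^1 + D_2/(1+r)^2 + TV/(1+r)^2
    = 120000.00000 + 120000.00000 + 1716164.38356 = 1956164.38356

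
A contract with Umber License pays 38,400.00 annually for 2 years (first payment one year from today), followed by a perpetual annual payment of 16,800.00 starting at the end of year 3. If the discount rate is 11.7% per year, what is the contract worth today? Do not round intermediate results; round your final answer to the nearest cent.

180239.26

PV of 2-year annuity: 38,400.00 × [1 − (1+0.117)^−2] / 0.117 = 65154.69801
Perpetuity value at year 2: 16,800.00 / 0.117 = 143589.74359
PV of perpetuity: 143589.74359 / (1+0.117)^2 = 115084.56321
Total PV = 65154.69801 + 115084.56321 = 180239.26122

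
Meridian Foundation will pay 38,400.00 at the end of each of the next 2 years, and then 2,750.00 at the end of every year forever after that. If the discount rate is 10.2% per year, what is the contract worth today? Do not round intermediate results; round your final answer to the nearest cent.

88667.02

PV of 2-year annuity: 38,400.00 × [1 − (1+0.102)^−2] / 0.102 = 66466.18424
Perpetuity value at year 2: 2,750.00 / 0.102 = 26960.78431
PV of perpetuity: 26960.78431 / (1+0.102)^2 = 22200.83622
Total PV = 66466.18424 + 22200.83622 = 88667.02046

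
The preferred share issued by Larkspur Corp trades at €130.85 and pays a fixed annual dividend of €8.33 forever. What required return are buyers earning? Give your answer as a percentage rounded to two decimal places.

P = C/r ⇒ r = C/P = €8.33/€130.85 = 0.063661

6.37%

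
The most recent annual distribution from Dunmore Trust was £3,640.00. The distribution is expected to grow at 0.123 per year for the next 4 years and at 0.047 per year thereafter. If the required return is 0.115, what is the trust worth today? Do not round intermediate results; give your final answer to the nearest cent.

£72494.21

D_1 = 4087.72000
D_2 = 4590.50956
D_3 = 5155.14224
D_4 = 5789.22473
Terminal value at year 4: TV = D_4×(1+g_2)/(r−g_2) = 6061.31829/0.068 = 89137.03372
P_0 = D_1/(1+r)^1 + D_2/(1+r)^2 + D_3/(1+r)^3 + D_4/(1+r)^4 + TV/(1+r)^4
    = 3666.11659 + 3692.42057 + 3718.91327 + 3745.59606 + 57671.16282 = 72494.20930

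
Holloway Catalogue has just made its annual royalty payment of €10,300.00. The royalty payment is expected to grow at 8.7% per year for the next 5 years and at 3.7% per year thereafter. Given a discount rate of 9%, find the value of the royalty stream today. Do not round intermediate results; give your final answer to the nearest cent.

D_1 = 11196.10000
D_2 = 12170.16070
D_3 = 13228.96468
D_4 = 14379.88461
D_5 = 15630.93457
Terminal value at year 5: TV = D_5×(1+g_2)/(r−g_2) = 16209.27915/0.053 = 305835.45562
P_0 = D_1/(1+r)^1 + D_2/(1+r)^2 + D_3/(1+r)^3 + D_4/(1+r)^4 + D_5/(1+r)^5 + TV/(1+r)^5
    = 10271.65138 + 10243.38078 + 10215.18798 + 10187.07279 + 10159.03497 + 198772.06165 = 249848.38955

€249848.39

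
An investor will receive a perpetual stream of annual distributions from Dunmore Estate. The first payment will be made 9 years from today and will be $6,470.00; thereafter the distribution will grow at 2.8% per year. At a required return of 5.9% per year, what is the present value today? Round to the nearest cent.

$131939.52

Value at end of year 8: C₁ / (r − g) = $6,470.00 / (0.059 − 0.028) = $208,709.6774
Discount to today: PV = $208,709.6774 / (1 + 0.059)^8 = $208,709.6774 / 1.581859 = $131,939.52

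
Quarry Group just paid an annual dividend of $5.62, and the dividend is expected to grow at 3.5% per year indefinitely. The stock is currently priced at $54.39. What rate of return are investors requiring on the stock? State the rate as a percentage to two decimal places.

D₁ = $5.62 × 1.035 = $5.8167
P = D₁/(r − g) ⇒ r = D₁/P + g = $5.8167/$54.39 + 0.035 = 0.106944 + 0.035 = 0.141944

14.19%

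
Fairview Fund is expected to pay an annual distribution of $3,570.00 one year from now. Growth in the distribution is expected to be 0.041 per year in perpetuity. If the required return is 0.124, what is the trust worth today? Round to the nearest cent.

Growing perpetuity: P = D₁ / (r − g) = $3,570.0000 / (0.124 − 0.041) = $43,012.05

$43012.05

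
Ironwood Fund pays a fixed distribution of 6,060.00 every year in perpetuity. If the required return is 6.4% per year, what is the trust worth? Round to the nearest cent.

94687.50

Level perpetuity: PV = C / r = 6,060.00 / 0.064 = 94,687.50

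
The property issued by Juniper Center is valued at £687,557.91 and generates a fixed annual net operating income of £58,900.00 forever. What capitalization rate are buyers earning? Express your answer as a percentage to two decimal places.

8.57%

P = C/r ⇒ r = C/P = £58,900.00/£687,557.91 = 0.085666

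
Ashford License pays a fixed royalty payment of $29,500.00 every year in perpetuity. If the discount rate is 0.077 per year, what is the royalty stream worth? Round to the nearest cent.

Level perpetuity: PV = C / r = $29,500.00 / 0.077 = $383,116.88

$383116.88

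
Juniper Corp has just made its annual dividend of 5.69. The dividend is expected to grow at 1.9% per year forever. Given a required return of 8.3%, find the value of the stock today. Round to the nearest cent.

90.60

D₁ = D₀ × (1 + g) = 5.69 × 1.019 = 5.7981
Growing perpetuity: P = D₁ / (r − g) = 5.7981 / (0.083 − 0.019) = 90.60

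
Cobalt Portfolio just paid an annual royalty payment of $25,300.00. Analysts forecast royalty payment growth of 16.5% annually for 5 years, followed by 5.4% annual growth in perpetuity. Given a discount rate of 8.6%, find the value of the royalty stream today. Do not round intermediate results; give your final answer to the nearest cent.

$1340770.64

D_1 = 29474.50000
D_2 = 34337.79250
D_3 = 40003.52826
D_4 = 46604.11043
D_5 = 54293.78865
Terminal value at year 5: TV = D_5×(1+g_2)/(r−g_2) = 57225.65323/0.032 = 1788301.66353
P_0 = D_1/(1+r)^1 + D_2/(1+r)^2 + D_3/(1+r)^3 + D_4/(1+r)^4 + D_5/(1+r)^5 + TV/(1+r)^5
    = 27140.42357 + 29114.72694 + 31232.64907 + 33504.63735 + 35941.89919 + 1183836.30452 = 1340770.64065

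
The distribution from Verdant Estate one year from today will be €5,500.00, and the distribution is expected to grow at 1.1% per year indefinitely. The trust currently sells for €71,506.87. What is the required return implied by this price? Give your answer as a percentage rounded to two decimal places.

8.79%

P = D₁/(r − g) ⇒ r = D₁/P + g = €5,500.0000/€71,506.87 + 0.011 = 0.076916 + 0.011 = 0.087916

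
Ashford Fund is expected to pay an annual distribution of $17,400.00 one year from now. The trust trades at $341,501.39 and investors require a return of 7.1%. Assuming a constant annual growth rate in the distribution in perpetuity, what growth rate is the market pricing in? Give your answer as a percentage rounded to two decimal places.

2.00%

P = D₁/(r−g) ⇒ g = r − D₁/P = 0.071 − $17,400.00/$341,501.39 = 0.020049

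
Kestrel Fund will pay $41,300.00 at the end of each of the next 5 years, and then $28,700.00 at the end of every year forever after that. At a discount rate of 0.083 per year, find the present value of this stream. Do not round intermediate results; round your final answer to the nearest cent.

$395696.00

PV of 5-year annuity: $41,300.00 × [1 − (1+0.083)^−5] / 0.083 = 163603.27428
Perpetuity value at year 5: $28,700.00 / 0.083 = 345783.13253
PV of perpetuity: 345783.13253 / (1+0.083)^5 = 232092.72159
Total PV = 163603.27428 + 232092.72159 = 395695.99587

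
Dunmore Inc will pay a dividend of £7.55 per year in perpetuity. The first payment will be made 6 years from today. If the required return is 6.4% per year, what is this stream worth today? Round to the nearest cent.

Value at end of year 5: C / r = £7.55 / 0.064 = £117.9688
Discount to today: PV = £117.9688 / (1 + 0.064)^5 = £117.9688 / 1.363666 = £86.51

£86.51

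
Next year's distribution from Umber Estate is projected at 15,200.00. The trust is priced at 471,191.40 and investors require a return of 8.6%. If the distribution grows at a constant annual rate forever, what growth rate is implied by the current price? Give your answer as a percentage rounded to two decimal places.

P = D₁/(r−g) ⇒ g = r − D₁/P = 0.086 − 15,200.00/471,191.40 = 0.053741

5.37%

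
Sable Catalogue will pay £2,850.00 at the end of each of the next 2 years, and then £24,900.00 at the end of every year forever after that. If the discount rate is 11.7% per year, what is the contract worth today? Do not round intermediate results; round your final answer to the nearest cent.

£175407.46

PV of 2-year annuity: £2,850.00 × [1 − (1+0.117)^−2] / 0.117 = 4835.70024
Perpetuity value at year 2: £24,900.00 / 0.117 = 212820.51282
PV of perpetuity: 212820.51282 / (1+0.117)^2 = 170571.76333
Total PV = 4835.70024 + 170571.76333 = 175407.46358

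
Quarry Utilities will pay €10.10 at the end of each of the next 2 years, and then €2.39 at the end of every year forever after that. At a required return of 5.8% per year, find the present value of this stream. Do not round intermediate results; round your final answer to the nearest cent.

PV of 2-year annuity: €10.10 × [1 − (1+0.058)^−2] / 0.058 = 18.56929
Perpetuity value at year 2: €2.39 / 0.058 = 41.20690
PV of perpetuity: 41.20690 / (1+0.058)^2 = 36.81278
Total PV = 18.56929 + 36.81278 = 55.38207

€55.38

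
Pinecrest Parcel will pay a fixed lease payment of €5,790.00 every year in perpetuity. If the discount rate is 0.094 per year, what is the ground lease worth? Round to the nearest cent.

Level perpetuity: PV = C / r = €5,790.00 / 0.094 = €61,595.74

€61595.74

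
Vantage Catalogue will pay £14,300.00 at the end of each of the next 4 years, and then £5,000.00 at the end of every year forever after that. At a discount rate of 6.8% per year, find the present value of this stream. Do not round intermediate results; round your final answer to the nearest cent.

£105173.23

PV of 4-year annuity: £14,300.00 × [1 − (1+0.068)^−4] / 0.068 = 48656.62164
Perpetuity value at year 4: £5,000.00 / 0.068 = 73529.41176
PV of perpetuity: 73529.41176 / (1+0.068)^4 = 56516.60700
Total PV = 48656.62164 + 56516.60700 = 105173.22864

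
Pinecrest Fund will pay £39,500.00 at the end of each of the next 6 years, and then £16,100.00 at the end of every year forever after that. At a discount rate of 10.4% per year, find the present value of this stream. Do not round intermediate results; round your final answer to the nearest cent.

£255537.18

PV of 6-year annuity: £39,500.00 × [1 − (1+0.104)^−6] / 0.104 = 170034.82427
Perpetuity value at year 6: £16,100.00 / 0.104 = 154807.69231
PV of perpetuity: 154807.69231 / (1+0.104)^6 = 85502.35887
Total PV = 170034.82427 + 85502.35887 = 255537.18314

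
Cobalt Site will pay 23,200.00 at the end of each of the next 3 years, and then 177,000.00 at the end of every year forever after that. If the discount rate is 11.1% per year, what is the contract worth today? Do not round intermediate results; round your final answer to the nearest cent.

PV of 3-year annuity: 23,200.00 × [1 − (1+0.111)^−3] / 0.111 = 56595.72203
Perpetuity value at year 3: 177,000.00 / 0.111 = 1594594.59459
PV of perpetuity: 1594594.59459 / (1+0.111)^3 = 1162808.26706
Total PV = 56595.72203 + 1162808.26706 = 1219403.98908

1219403.99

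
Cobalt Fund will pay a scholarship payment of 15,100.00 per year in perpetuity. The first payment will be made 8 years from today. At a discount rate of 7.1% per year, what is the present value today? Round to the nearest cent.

131580.73

Value at end of year 7: C / r = 15,100.00 / 0.071 = 212,676.0563
Discount to today: PV = 212,676.0563 / (1 + 0.071)^7 = 212,676.0563 / 1.616316 = 131,580.73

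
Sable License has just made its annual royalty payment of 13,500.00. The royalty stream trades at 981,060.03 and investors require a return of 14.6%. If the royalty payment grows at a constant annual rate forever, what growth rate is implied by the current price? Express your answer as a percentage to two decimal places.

P = D₀(1+g)/(r−g) ⇒ P(r−g) = D₀(1+g) ⇒ g(P+D₀) = P·r − D₀
g = (P·r − D₀)/(P + D₀) = (981,060.03×0.146 − 13,500.00) / (981,060.03 + 13,500.00) = 0.130444

13.04%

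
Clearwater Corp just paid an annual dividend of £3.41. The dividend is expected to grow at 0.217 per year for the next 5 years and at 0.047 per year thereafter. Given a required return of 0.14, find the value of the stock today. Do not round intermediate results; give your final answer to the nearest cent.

D_1 = 4.14997
D_2 = 5.05051
D_3 = 6.14647
D_4 = 7.48026
D_5 = 9.10348
Terminal value at year 5: TV = D_5×(1+g_2)/(r−g_2) = 9.53134/0.093 = 102.48752
P_0 = D_1/(1+r)^1 + D_2/(1+r)^2 + D_3/(1+r)^3 + D_4/(1+r)^4 + D_5/(1+r)^5 + TV/(1+r)^5
    = 3.64032 + 3.88621 + 4.14870 + 4.42891 + 4.72806 + 53.22881 = 74.06101

£74.06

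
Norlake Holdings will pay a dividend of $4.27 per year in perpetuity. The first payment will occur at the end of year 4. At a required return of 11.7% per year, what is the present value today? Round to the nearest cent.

Value at end of year 3: C / r = $4.27 / 0.117 = $36.4957
Discount to today: PV = $36.4957 / (1 + 0.117)^3 = $36.4957 / 1.393669 = $26.19

$26.19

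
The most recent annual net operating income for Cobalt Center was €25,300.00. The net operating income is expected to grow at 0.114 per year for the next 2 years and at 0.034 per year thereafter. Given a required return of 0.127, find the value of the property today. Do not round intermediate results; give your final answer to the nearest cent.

D_1 = 28184.20000
D_2 = 31397.19880
Terminal value at year 2: TV = D_2×(1+g_2)/(r−g_2) = 32464.70356/0.093 = 349082.83397
P_0 = D_1/(1+r)^1 + D_2/(1+r)^2 + TV/(1+r)^2
    = 25008.16327 + 24719.69288 + 274840.45634 = 324568.31249

€324568.31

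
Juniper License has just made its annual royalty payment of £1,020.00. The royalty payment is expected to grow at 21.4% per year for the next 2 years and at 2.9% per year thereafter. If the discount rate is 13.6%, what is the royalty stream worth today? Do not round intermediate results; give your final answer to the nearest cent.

£13457.35

D_1 = 1238.28000
D_2 = 1503.27192
Terminal value at year 2: TV = D_2×(1+g_2)/(r−g_2) = 1546.86681/0.107 = 14456.69912
P_0 = D_1/(1+r)^1 + D_2/(1+r)^2 + TV/(1+r)^2
    = 1090.03521 + 1164.87918 + 11202.43621 = 13457.35060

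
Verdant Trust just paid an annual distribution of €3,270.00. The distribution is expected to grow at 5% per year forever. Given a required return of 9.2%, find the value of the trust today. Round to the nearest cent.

D₁ = D₀ × (1 + g) = €3,270.00 × 1.05 = €3,433.5000
Growing perpetuity: P = D₁ / (r − g) = €3,433.5000 / (0.092 − 0.05) = €81,750.00

€81750.00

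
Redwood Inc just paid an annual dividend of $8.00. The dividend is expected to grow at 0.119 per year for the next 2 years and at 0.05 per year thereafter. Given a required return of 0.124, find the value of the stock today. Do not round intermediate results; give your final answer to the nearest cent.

$128.40

D_1 = 8.95200
D_2 = 10.01729
Terminal value at year 2: TV = D_2×(1+g_2)/(r−g_2) = 10.51815/0.074 = 142.13719
P_0 = D_1/(1+r)^1 + D_2/(1+r)^2 + TV/(1+r)^2
    = 7.96441 + 7.92898 + 112.50585 = 128.39925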